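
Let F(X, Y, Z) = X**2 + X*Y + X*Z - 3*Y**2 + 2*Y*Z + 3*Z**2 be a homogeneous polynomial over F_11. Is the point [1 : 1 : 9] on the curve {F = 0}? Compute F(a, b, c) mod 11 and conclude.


F(1,1,9) ≡ 5 (mod 11); P is NOT on the curve.

Evaluate F(1, 1, 9) term-by-term (mod 11).
  X**2 ↦ 1·1·1·1 = 1
  X*Y ↦ 1·1·1·1 = 1
  X*Z ↦ 1·1·1·9 = 9
  -3*Y**2 ↦ -3·1·1·1 = -3
  2*Y*Z ↦ 2·1·1·9 = 18
  3*Z**2 ↦ 3·1·1·81 = 243
Sum: F(1, 1, 9) = (1) + (1) + (9) + (-3) + (18) + (243) = 269.
Reducing mod 11: 269 ≡ 5 (mod 11).
Since F(a, b, c) ≡ 5 ≠ 0 (mod 11), P does NOT lie on the curve.


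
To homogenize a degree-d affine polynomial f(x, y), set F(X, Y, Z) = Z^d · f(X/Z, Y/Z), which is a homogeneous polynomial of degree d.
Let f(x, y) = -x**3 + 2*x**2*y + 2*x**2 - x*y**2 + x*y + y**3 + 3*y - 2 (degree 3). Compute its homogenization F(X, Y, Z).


F(X, Y, Z) = -X**3 + 2*X**2*Y + 2*X**2*Z - X*Y**2 + X*Y*Z + Y**3 + 3*Y*Z**2 - 2*Z**3

deg(f) = 3.
Substitute x = X/Z, y = Y/Z into f, then multiply by Z^3.
  monomial -1·x^3·y^0 ↦ -1·X^3·Y^0·Z^0.
  monomial 2·x^2·y^1 ↦ 2·X^2·Y^1·Z^0.
  monomial 2·x^2·y^0 ↦ 2·X^2·Y^0·Z^1.
  monomial -1·x^1·y^2 ↦ -1·X^1·Y^2·Z^0.
  monomial 1·x^1·y^1 ↦ 1·X^1·Y^1·Z^1.
  monomial 1·x^0·y^3 ↦ 1·X^0·Y^3·Z^0.
  monomial 3·x^0·y^1 ↦ 3·X^0·Y^1·Z^2.
  monomial -2·x^0·y^0 ↦ -2·X^0·Y^0·Z^3.
Collecting: F(X, Y, Z) = -X**3 + 2*X**2*Y + 2*X**2*Z - X*Y**2 + X*Y*Z + Y**3 + 3*Y*Z**2 - 2*Z**3.


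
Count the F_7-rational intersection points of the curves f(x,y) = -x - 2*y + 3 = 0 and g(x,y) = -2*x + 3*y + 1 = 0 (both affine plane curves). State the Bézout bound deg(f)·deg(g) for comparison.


Common zeros: ∅; count = 0; Bézout bound = 1.

deg(f) = 1, deg(g) = 1, so Bézout bound = 1.
Scan x ∈ F_7. For each x, list the y ∈ F_7 with f(x, y) ≡ 0 and those with g(x, y) ≡ 0 (mod 7); the common zeros in that column are the intersection.
  x = 0: f ≡ 0 at y ∈ {5}; g ≡ 0 at y ∈ {2}; common: ∅.
  x = 1: f ≡ 0 at y ∈ {1}; g ≡ 0 at y ∈ {5}; common: ∅.
  x = 2: f ≡ 0 at y ∈ {4}; g ≡ 0 at y ∈ {1}; common: ∅.
  x = 3: f ≡ 0 at y ∈ {0}; g ≡ 0 at y ∈ {4}; common: ∅.
  x = 4: f ≡ 0 at y ∈ {3}; g ≡ 0 at y ∈ {0}; common: ∅.
  x = 5: f ≡ 0 at y ∈ {6}; g ≡ 0 at y ∈ {3}; common: ∅.
  x = 6: f ≡ 0 at y ∈ {2}; g ≡ 0 at y ∈ {6}; common: ∅.
Collecting: common zeros = ∅, so the count is 0.
Comparison with the Bézout bound: 0 ≤ 1 = deg(f)·deg(g), as expected for curves with no common component (the affine F_7-count falls short of the bound because intersections may lie at infinity, over extension fields, or carry multiplicity).


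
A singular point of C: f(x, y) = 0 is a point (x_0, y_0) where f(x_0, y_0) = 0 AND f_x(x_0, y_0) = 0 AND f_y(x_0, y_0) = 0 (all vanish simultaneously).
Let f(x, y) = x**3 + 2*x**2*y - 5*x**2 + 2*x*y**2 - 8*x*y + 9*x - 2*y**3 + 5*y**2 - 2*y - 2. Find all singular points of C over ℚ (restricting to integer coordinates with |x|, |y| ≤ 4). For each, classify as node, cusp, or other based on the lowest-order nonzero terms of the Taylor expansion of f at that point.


Singular points: {(1, 1)}; classification: cusp.

Compute partial derivatives:
  f_x = 3*x**2 + 4*x*y - 10*x + 2*y**2 - 8*y + 9.
  f_y = 2*x**2 + 4*x*y - 8*x - 6*y**2 + 10*y - 2.
Scan x_0 ∈ {−4, ..., 4}. For each x_0, f_y(x_0, y) is a polynomial in y; find its integer roots y ∈ {−4, ..., 4}, then test f_x and f at those candidates.
  x = -4: f_y(-4, y) = -6*y**2 - 6*y + 62; no integer root y with |y| ≤ 4.
  x = -3: f_y(-3, y) = -6*y**2 - 2*y + 40; no integer root y with |y| ≤ 4.
  x = -2: f_y(-2, y) = -6*y**2 + 2*y + 22; no integer root y with |y| ≤ 4.
  x = -1: f_y(-1, y) = -6*y**2 + 6*y + 8; no integer root y with |y| ≤ 4.
  x = 0: f_y(0, y) = -6*y**2 + 10*y - 2; no integer root y with |y| ≤ 4.
  x = 1: f_y(1, y) = -6*y**2 + 14*y - 8; vanishes at y ∈ {1}. (1, 1): f_x = 0, f = 0 — SINGULAR.
  x = 2: f_y(2, y) = -6*y**2 + 18*y - 10; no integer root y with |y| ≤ 4.
  x = 3: f_y(3, y) = -6*y**2 + 22*y - 8; no integer root y with |y| ≤ 4.
  x = 4: f_y(4, y) = -6*y**2 + 26*y - 2; no integer root y with |y| ≤ 4.
Only singular point on the grid: (1, 1).
Classify: substitute x = 1 + u, y = 1 + v and expand: f = u**3 + 2*u**2*v + 2*u*v**2 - 2*v**3 + v**2.
No constant or linear terms (consistent with a singular point). Quadratic part: v**2. Cubic part: u**3 + 2*u**2*v + 2*u*v**2 - 2*v**3.
The quadratic part v**2 is a perfect square, so there is a single (double) tangent line v = 0, i.e. y = 1. Restricting the cubic part to that line (v = 0) leaves u**3 ≠ 0, so f is not divisible by v and the branch is v² ≈ -u**3 to lowest order — this is a cusp.
Classification: cusp.


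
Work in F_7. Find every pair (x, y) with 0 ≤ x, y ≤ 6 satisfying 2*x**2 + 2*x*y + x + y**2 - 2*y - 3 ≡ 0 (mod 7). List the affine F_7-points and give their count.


Affine F_7-points: {(0, 3), (0, 6), (1, 0), (2, 0), (2, 5), (3, 5), (4, 2), (4, 6)}; count = 8.

For each of the 49 pairs (x, y) ∈ F_7², evaluate f(x, y) mod 7. Record the zeros.
  x = 0: [0↦4, 1↦3, 2↦4, 3↦0, 4↦5, 5↦5, 6↦0]  zeros at y ∈ {3, 6}
  x = 1: [0↦0, 1↦1, 2↦4, 3↦2, 4↦2, 5↦4, 6↦1]  zeros at y ∈ {0}
  x = 2: [0↦0, 1↦3, 2↦1, 3↦1, 4↦3, 5↦0, 6↦6]  zeros at y ∈ {0, 5}
  x = 3: [0↦4, 1↦2, 2↦2, 3↦4, 4↦1, 5↦0, 6↦1]  zeros at y ∈ {5}
  x = 4: [0↦5, 1↦5, 2↦0, 3↦4, 4↦3, 5↦4, 6↦0]  zeros at y ∈ {2, 6}
  x = 5: [0↦3, 1↦5, 2↦2, 3↦1, 4↦2, 5↦5, 6↦3]  zeros at y ∈ ∅
  x = 6: [0↦5, 1↦2, 2↦1, 3↦2, 4↦5, 5↦3, 6↦3]  zeros at y ∈ ∅
Collecting zeros: affine points = {(0, 3), (0, 6), (1, 0), (2, 0), (2, 5), (3, 5), (4, 2), (4, 6)}.
Total count |C(F_7)_aff| = 8.


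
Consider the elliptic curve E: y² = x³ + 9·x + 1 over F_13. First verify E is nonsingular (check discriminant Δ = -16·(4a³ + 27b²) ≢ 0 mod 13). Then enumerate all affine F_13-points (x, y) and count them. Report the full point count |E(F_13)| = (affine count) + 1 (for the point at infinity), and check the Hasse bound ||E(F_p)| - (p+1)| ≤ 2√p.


Affine points = {(0, 1), (0, 12), (2, 1), (2, 12), (3, 4), (3, 9), (4, 6), (4, 7), (7, 2), (7, 11), (8, 0), (10, 5), (10, 8), (11, 1), (11, 12), (12, 2), (12, 11)}; affine count = 17; |E(F_13)| = 18.

Discriminant check: Δ ∝ 4a³ + 27b² = 4·9³ + 27·1² = 4·729 + 27·1 ≡ 5 (mod 13). Nonzero ⇒ E is nonsingular.
For each x ∈ F_13, compute rhs = x³ + 9·x + 1 mod 13, then count y ∈ F_13 with y² ≡ rhs.
  x = 0: rhs = 1, matching y values: 1, 12 (2 points).
  x = 1: rhs = 11, matching y values: none (0 points).
  x = 2: rhs = 1, matching y values: 1, 12 (2 points).
  x = 3: rhs = 3, matching y values: 4, 9 (2 points).
  x = 4: rhs = 10, matching y values: 6, 7 (2 points).
  x = 5: rhs = 2, matching y values: none (0 points).
  x = 6: rhs = 11, matching y values: none (0 points).
  x = 7: rhs = 4, matching y values: 2, 11 (2 points).
  x = 8: rhs = 0, matching y values: 0 (1 points).
  x = 9: rhs = 5, matching y values: none (0 points).
  x = 10: rhs = 12, matching y values: 5, 8 (2 points).
  x = 11: rhs = 1, matching y values: 1, 12 (2 points).
  x = 12: rhs = 4, matching y values: 2, 11 (2 points).
Total affine count: 17.
Full point count |E(F_13)| = 17 + 1 = 18.
Hasse bound: |18 − (13+1)| = |4| = 4 ≤ 2√13 ≈ 7.2111 ✓.


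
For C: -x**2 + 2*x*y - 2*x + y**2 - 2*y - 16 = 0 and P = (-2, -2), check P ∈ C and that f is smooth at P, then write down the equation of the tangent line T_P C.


Tangent line at P: -2*x - 10*y - 24 = 0.

Step 1: f(-2, -2) = 0, so P lies on C.
Step 2: partial derivatives
  f_x(x, y) = -2*x + 2*y - 2, f_y(x, y) = 2*x + 2*y - 2.
  f_x(P) = -2, f_y(P) = -10 (gradient nonzero, so P is smooth).
Step 3: tangent line at P: -2·(x − -2) + -10·(y − -2) = 0.
Expanding: -2*x - 10*y - 24 = 0.


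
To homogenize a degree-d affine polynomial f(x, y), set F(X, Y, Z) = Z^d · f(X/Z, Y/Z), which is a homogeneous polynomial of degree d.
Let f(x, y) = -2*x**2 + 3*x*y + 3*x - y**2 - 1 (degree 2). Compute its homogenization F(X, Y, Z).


F(X, Y, Z) = -2*X**2 + 3*X*Y + 3*X*Z - Y**2 - Z**2

deg(f) = 2.
Substitute x = X/Z, y = Y/Z into f, then multiply by Z^2.
  monomial -2·x^2·y^0 ↦ -2·X^2·Y^0·Z^0.
  monomial 3·x^1·y^1 ↦ 3·X^1·Y^1·Z^0.
  monomial 3·x^1·y^0 ↦ 3·X^1·Y^0·Z^1.
  monomial -1·x^0·y^2 ↦ -1·X^0·Y^2·Z^0.
  monomial -1·x^0·y^0 ↦ -1·X^0·Y^0·Z^2.
Collecting: F(X, Y, Z) = -2*X**2 + 3*X*Y + 3*X*Z - Y**2 - Z**2.


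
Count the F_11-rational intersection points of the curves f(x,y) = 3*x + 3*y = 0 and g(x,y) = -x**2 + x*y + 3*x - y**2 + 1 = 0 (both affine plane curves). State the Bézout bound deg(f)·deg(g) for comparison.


Common zeros: ∅; count = 0; Bézout bound = 2.

deg(f) = 1, deg(g) = 2, so Bézout bound = 2.
Scan x ∈ F_11. For each x, list the y ∈ F_11 with f(x, y) ≡ 0 and those with g(x, y) ≡ 0 (mod 11); the common zeros in that column are the intersection.
  x = 0: f ≡ 0 at y ∈ {0}; g ≡ 0 at y ∈ {1, 10}; common: ∅.
  x = 1: f ≡ 0 at y ∈ {10}; g ≡ 0 at y ∈ ∅; common: ∅.
  x = 2: f ≡ 0 at y ∈ {9}; g ≡ 0 at y ∈ {3, 10}; common: ∅.
  x = 3: f ≡ 0 at y ∈ {8}; g ≡ 0 at y ∈ ∅; common: ∅.
  x = 4: f ≡ 0 at y ∈ {7}; g ≡ 0 at y ∈ {1, 3}; common: ∅.
  x = 5: f ≡ 0 at y ∈ {6}; g ≡ 0 at y ∈ {8}; common: ∅.
  x = 6: f ≡ 0 at y ∈ {5}; g ≡ 0 at y ∈ {8, 9}; common: ∅.
  x = 7: f ≡ 0 at y ∈ {4}; g ≡ 0 at y ∈ ∅; common: ∅.
  x = 8: f ≡ 0 at y ∈ {3}; g ≡ 0 at y ∈ ∅; common: ∅.
  x = 9: f ≡ 0 at y ∈ {2}; g ≡ 0 at y ∈ {4, 5}; common: ∅.
  x = 10: f ≡ 0 at y ∈ {1}; g ≡ 0 at y ∈ {5}; common: ∅.
Collecting: common zeros = ∅, so the count is 0.
Comparison with the Bézout bound: 0 ≤ 2 = deg(f)·deg(g), as expected for curves with no common component (the affine F_11-count falls short of the bound because intersections may lie at infinity, over extension fields, or carry multiplicity).


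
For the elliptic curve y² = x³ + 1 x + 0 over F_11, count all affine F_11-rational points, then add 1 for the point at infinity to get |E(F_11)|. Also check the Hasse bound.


Affine points = {(0, 0), (5, 3), (5, 8), (7, 3), (7, 8), (8, 5), (8, 6), (9, 1), (9, 10), (10, 3), (10, 8)}; affine count = 11; |E(F_11)| = 12.

Discriminant check: Δ ∝ 4a³ + 27b² = 4·1³ + 27·0² = 4·1 + 27·0 ≡ 4 (mod 11). Nonzero ⇒ E is nonsingular.
For each x ∈ F_11, compute rhs = x³ + 1·x + 0 mod 11, then count y ∈ F_11 with y² ≡ rhs.
  x = 0: rhs = 0, matching y values: 0 (1 points).
  x = 1: rhs = 2, matching y values: none (0 points).
  x = 2: rhs = 10, matching y values: none (0 points).
  x = 3: rhs = 8, matching y values: none (0 points).
  x = 4: rhs = 2, matching y values: none (0 points).
  x = 5: rhs = 9, matching y values: 3, 8 (2 points).
  x = 6: rhs = 2, matching y values: none (0 points).
  x = 7: rhs = 9, matching y values: 3, 8 (2 points).
  x = 8: rhs = 3, matching y values: 5, 6 (2 points).
  x = 9: rhs = 1, matching y values: 1, 10 (2 points).
  x = 10: rhs = 9, matching y values: 3, 8 (2 points).
Total affine count: 11.
Full point count |E(F_11)| = 11 + 1 = 12.
Hasse bound: |12 − (11+1)| = |0| = 0 ≤ 2√11 ≈ 6.6332 ✓.


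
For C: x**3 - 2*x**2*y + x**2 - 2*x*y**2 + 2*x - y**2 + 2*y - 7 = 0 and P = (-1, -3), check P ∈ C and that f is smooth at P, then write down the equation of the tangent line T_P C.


Tangent line at P: -27*x - 6*y - 45 = 0.

Step 1: f(-1, -3) = 0, so P lies on C.
Step 2: partial derivatives
  f_x(x, y) = 3*x**2 - 4*x*y + 2*x - 2*y**2 + 2, f_y(x, y) = -2*x**2 - 4*x*y - 2*y + 2.
  f_x(P) = -27, f_y(P) = -6 (gradient nonzero, so P is smooth).
Step 3: tangent line at P: -27·(x − -1) + -6·(y − -3) = 0.
Expanding: -27*x - 6*y - 45 = 0.


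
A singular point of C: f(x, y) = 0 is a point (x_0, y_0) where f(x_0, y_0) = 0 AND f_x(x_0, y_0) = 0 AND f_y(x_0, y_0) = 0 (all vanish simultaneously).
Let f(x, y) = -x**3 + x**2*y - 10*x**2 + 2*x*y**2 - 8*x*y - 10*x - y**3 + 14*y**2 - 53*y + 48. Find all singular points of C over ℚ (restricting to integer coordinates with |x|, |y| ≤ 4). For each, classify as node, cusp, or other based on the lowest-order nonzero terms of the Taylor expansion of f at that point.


Singular points: {(-2, 3)}; classification: node.

Compute partial derivatives:
  f_x = -3*x**2 + 2*x*y - 20*x + 2*y**2 - 8*y - 10.
  f_y = x**2 + 4*x*y - 8*x - 3*y**2 + 28*y - 53.
Scan x_0 ∈ {−4, ..., 4}. For each x_0, f_y(x_0, y) is a polynomial in y; find its integer roots y ∈ {−4, ..., 4}, then test f_x and f at those candidates.
  x = -4: f_y(-4, y) = -3*y**2 + 12*y - 5; no integer root y with |y| ≤ 4.
  x = -3: f_y(-3, y) = -3*y**2 + 16*y - 20; vanishes at y ∈ {2}. (-3, 2): f_x = 3 ≠ 0.
  x = -2: f_y(-2, y) = -3*y**2 + 20*y - 33; vanishes at y ∈ {3}. (-2, 3): f_x = 0, f = 0 — SINGULAR.
  x = -1: f_y(-1, y) = -3*y**2 + 24*y - 44; no integer root y with |y| ≤ 4.
  x = 0: f_y(0, y) = -3*y**2 + 28*y - 53; no integer root y with |y| ≤ 4.
  x = 1: f_y(1, y) = -3*y**2 + 32*y - 60; no integer root y with |y| ≤ 4.
  x = 2: f_y(2, y) = -3*y**2 + 36*y - 65; no integer root y with |y| ≤ 4.
  x = 3: f_y(3, y) = -3*y**2 + 40*y - 68; vanishes at y ∈ {2}. (3, 2): f_x = -93 ≠ 0.
  x = 4: f_y(4, y) = -3*y**2 + 44*y - 69; no integer root y with |y| ≤ 4.
Only singular point on the grid: (-2, 3).
Classify: substitute x = -2 + u, y = 3 + v and expand: f = -u**3 + u**2*v - u**2 + 2*u*v**2 - v**3 + v**2.
No constant or linear terms (consistent with a singular point). Quadratic part: -u**2 + v**2. Cubic part: -u**3 + u**2*v + 2*u*v**2 - v**3.
The quadratic part v**2 - u**2 = (v − u)(v + u) splits into two distinct linear factors, so there are two distinct tangent lines y − 3 = ±(x − -2) — this is a node (ordinary double point).
Classification: node.


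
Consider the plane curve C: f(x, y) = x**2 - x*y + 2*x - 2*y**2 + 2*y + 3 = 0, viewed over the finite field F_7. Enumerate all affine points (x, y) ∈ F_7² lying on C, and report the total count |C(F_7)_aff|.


Affine F_7-points: {(0, 4), (1, 2), (2, 3), (2, 4), (6, 2), (6, 3)}; count = 6.

For each of the 49 pairs (x, y) ∈ F_7², evaluate f(x, y) mod 7. Record the zeros.
  x = 0: [0↦3, 1↦3, 2↦6, 3↦5, 4↦0, 5↦5, 6↦6]  zeros at y ∈ {4}
  x = 1: [0↦6, 1↦5, 2↦0, 3↦5, 4↦6, 5↦3, 6↦3]  zeros at y ∈ {2}
  x = 2: [0↦4, 1↦2, 2↦3, 3↦0, 4↦0, 5↦3, 6↦2]  zeros at y ∈ {3, 4}
  x = 3: [0↦4, 1↦1, 2↦1, 3↦4, 4↦3, 5↦5, 6↦3]  zeros at y ∈ ∅
  x = 4: [0↦6, 1↦2, 2↦1, 3↦3, 4↦1, 5↦2, 6↦6]  zeros at y ∈ ∅
  x = 5: [0↦3, 1↦5, 2↦3, 3↦4, 4↦1, 5↦1, 6↦4]  zeros at y ∈ ∅
  x = 6: [0↦2, 1↦3, 2↦0, 3↦0, 4↦3, 5↦2, 6↦4]  zeros at y ∈ {2, 3}
Collecting zeros: affine points = {(0, 4), (1, 2), (2, 3), (2, 4), (6, 2), (6, 3)}.
Total count |C(F_7)_aff| = 6.


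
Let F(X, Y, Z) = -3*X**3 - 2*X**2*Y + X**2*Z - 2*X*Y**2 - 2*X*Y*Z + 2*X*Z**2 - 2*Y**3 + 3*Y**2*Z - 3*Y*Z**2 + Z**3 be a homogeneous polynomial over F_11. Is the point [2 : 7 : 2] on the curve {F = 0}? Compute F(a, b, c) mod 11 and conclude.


F(2,7,2) ≡ 5 (mod 11); P is NOT on the curve.

Evaluate F(2, 7, 2) term-by-term (mod 11).
  -3*X**3 ↦ -3·8·1·1 = -24
  -2*X**2*Y ↦ -2·4·7·1 = -56
  X**2*Z ↦ 1·4·1·2 = 8
  -2*X*Y**2 ↦ -2·2·49·1 = -196
  -2*X*Y*Z ↦ -2·2·7·2 = -56
  2*X*Z**2 ↦ 2·2·1·4 = 16
  -2*Y**3 ↦ -2·1·343·1 = -686
  3*Y**2*Z ↦ 3·1·49·2 = 294
  -3*Y*Z**2 ↦ -3·1·7·4 = -84
  Z**3 ↦ 1·1·1·8 = 8
Sum: F(2, 7, 2) = (-24) + (-56) + (8) + (-196) + (-56) + (16) + (-686) + (294) + (-84) + (8) = -776.
Reducing mod 11: -776 ≡ 5 (mod 11).
Since F(a, b, c) ≡ 5 ≠ 0 (mod 11), P does NOT lie on the curve.


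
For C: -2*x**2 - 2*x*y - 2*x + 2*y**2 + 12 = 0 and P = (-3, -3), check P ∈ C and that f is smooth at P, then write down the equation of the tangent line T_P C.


Tangent line at P: 16*x - 6*y + 30 = 0.

Step 1: f(-3, -3) = 0, so P lies on C.
Step 2: partial derivatives
  f_x(x, y) = -4*x - 2*y - 2, f_y(x, y) = -2*x + 4*y.
  f_x(P) = 16, f_y(P) = -6 (gradient nonzero, so P is smooth).
Step 3: tangent line at P: 16·(x − -3) + -6·(y − -3) = 0.
Expanding: 16*x - 6*y + 30 = 0.


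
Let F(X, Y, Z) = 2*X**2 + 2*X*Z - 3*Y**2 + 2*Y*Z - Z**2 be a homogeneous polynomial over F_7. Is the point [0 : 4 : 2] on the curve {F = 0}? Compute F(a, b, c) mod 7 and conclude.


F(0,4,2) ≡ 6 (mod 7); P is NOT on the curve.

Evaluate F(0, 4, 2) term-by-term (mod 7).
  2*X**2 ↦ 2·0·1·1 = 0
  2*X*Z ↦ 2·0·1·2 = 0
  -3*Y**2 ↦ -3·1·16·1 = -48
  2*Y*Z ↦ 2·1·4·2 = 16
  -Z**2 ↦ -1·1·1·4 = -4
Sum: F(0, 4, 2) = (0) + (0) + (-48) + (16) + (-4) = -36.
Reducing mod 7: -36 ≡ 6 (mod 7).
Since F(a, b, c) ≡ 6 ≠ 0 (mod 7), P does NOT lie on the curve.


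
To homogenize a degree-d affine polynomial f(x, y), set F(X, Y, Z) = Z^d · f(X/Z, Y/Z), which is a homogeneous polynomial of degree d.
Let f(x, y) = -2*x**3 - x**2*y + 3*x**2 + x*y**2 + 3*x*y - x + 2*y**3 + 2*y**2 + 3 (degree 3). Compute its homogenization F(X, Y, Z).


F(X, Y, Z) = -2*X**3 - X**2*Y + 3*X**2*Z + X*Y**2 + 3*X*Y*Z - X*Z**2 + 2*Y**3 + 2*Y**2*Z + 3*Z**3

deg(f) = 3.
Substitute x = X/Z, y = Y/Z into f, then multiply by Z^3.
  monomial -2·x^3·y^0 ↦ -2·X^3·Y^0·Z^0.
  monomial -1·x^2·y^1 ↦ -1·X^2·Y^1·Z^0.
  monomial 3·x^2·y^0 ↦ 3·X^2·Y^0·Z^1.
  monomial 1·x^1·y^2 ↦ 1·X^1·Y^2·Z^0.
  monomial 3·x^1·y^1 ↦ 3·X^1·Y^1·Z^1.
  monomial -1·x^1·y^0 ↦ -1·X^1·Y^0·Z^2.
  monomial 2·x^0·y^3 ↦ 2·X^0·Y^3·Z^0.
  monomial 2·x^0·y^2 ↦ 2·X^0·Y^2·Z^1.
  monomial 3·x^0·y^0 ↦ 3·X^0·Y^0·Z^3.
Collecting: F(X, Y, Z) = -2*X**3 - X**2*Y + 3*X**2*Z + X*Y**2 + 3*X*Y*Z - X*Z**2 + 2*Y**3 + 2*Y**2*Z + 3*Z**3.


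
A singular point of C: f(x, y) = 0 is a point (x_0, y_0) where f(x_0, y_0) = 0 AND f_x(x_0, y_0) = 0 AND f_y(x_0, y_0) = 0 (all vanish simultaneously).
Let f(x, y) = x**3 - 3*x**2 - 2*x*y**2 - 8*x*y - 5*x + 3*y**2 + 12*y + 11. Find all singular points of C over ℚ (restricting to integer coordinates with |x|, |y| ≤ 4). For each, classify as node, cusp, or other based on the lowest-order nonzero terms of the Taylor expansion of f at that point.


Singular points: {(1, -2)}; classification: cusp.

Compute partial derivatives:
  f_x = 3*x**2 - 6*x - 2*y**2 - 8*y - 5.
  f_y = -4*x*y - 8*x + 6*y + 12.
Scan x_0 ∈ {−4, ..., 4}. For each x_0, f_y(x_0, y) is a polynomial in y; find its integer roots y ∈ {−4, ..., 4}, then test f_x and f at those candidates.
  x = -4: f_y(-4, y) = 22*y + 44; vanishes at y ∈ {-2}. (-4, -2): f_x = 75 ≠ 0.
  x = -3: f_y(-3, y) = 18*y + 36; vanishes at y ∈ {-2}. (-3, -2): f_x = 48 ≠ 0.
  x = -2: f_y(-2, y) = 14*y + 28; vanishes at y ∈ {-2}. (-2, -2): f_x = 27 ≠ 0.
  x = -1: f_y(-1, y) = 10*y + 20; vanishes at y ∈ {-2}. (-1, -2): f_x = 12 ≠ 0.
  x = 0: f_y(0, y) = 6*y + 12; vanishes at y ∈ {-2}. (0, -2): f_x = 3 ≠ 0.
  x = 1: f_y(1, y) = 2*y + 4; vanishes at y ∈ {-2}. (1, -2): f_x = 0, f = 0 — SINGULAR.
  x = 2: f_y(2, y) = -2*y - 4; vanishes at y ∈ {-2}. (2, -2): f_x = 3 ≠ 0.
  x = 3: f_y(3, y) = -6*y - 12; vanishes at y ∈ {-2}. (3, -2): f_x = 12 ≠ 0.
  x = 4: f_y(4, y) = -10*y - 20; vanishes at y ∈ {-2}. (4, -2): f_x = 27 ≠ 0.
Only singular point on the grid: (1, -2).
Classify: substitute x = 1 + u, y = -2 + v and expand: f = u**3 - 2*u*v**2 + v**2.
No constant or linear terms (consistent with a singular point). Quadratic part: v**2. Cubic part: u**3 - 2*u*v**2.
The quadratic part v**2 is a perfect square, so there is a single (double) tangent line v = 0, i.e. y = -2. Restricting the cubic part to that line (v = 0) leaves u**3 ≠ 0, so f is not divisible by v and the branch is v² ≈ -u**3 to lowest order — this is a cusp.
Classification: cusp.


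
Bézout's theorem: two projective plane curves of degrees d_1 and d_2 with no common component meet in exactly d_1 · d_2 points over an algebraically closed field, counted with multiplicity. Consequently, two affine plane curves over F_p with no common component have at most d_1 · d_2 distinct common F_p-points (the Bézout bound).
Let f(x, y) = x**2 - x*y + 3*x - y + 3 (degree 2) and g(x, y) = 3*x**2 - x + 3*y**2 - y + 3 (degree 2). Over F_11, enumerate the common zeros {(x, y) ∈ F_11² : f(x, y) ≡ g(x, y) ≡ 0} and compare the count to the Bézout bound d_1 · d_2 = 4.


Common zeros: {(8, 4)}; count = 1; Bézout bound = 4.

deg(f) = 2, deg(g) = 2, so Bézout bound = 4.
Scan x ∈ F_11. For each x, list the y ∈ F_11 with f(x, y) ≡ 0 and those with g(x, y) ≡ 0 (mod 11); the common zeros in that column are the intersection.
  x = 0: f ≡ 0 at y ∈ {3}; g ≡ 0 at y ∈ {7, 8}; common: ∅.
  x = 1: f ≡ 0 at y ∈ {9}; g ≡ 0 at y ∈ ∅; common: ∅.
  x = 2: f ≡ 0 at y ∈ {8}; g ≡ 0 at y ∈ ∅; common: ∅.
  x = 3: f ≡ 0 at y ∈ {8}; g ≡ 0 at y ∈ ∅; common: ∅.
  x = 4: f ≡ 0 at y ∈ {4}; g ≡ 0 at y ∈ {7, 8}; common: ∅.
  x = 5: f ≡ 0 at y ∈ {9}; g ≡ 0 at y ∈ {5, 10}; common: ∅.
  x = 6: f ≡ 0 at y ∈ {5}; g ≡ 0 at y ∈ ∅; common: ∅.
  x = 7: f ≡ 0 at y ∈ {5}; g ≡ 0 at y ∈ {0, 4}; common: ∅.
  x = 8: f ≡ 0 at y ∈ {4}; g ≡ 0 at y ∈ {0, 4}; common: {4}.
  x = 9: f ≡ 0 at y ∈ {10}; g ≡ 0 at y ∈ ∅; common: ∅.
  x = 10: f ≡ 0 at y ∈ ∅; g ≡ 0 at y ∈ {5, 10}; common: ∅.
Collecting: common zeros = {(8, 4)}, so the count is 1.
Comparison with the Bézout bound: 1 ≤ 4 = deg(f)·deg(g), as expected for curves with no common component (the affine F_11-count falls short of the bound because intersections may lie at infinity, over extension fields, or carry multiplicity).


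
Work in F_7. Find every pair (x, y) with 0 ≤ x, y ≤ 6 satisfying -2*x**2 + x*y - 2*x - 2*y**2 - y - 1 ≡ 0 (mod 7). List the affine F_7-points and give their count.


Affine F_7-points: {(0, 5), (1, 1), (1, 6), (2, 1), (2, 3), (3, 4), (5, 4), (5, 5)}; count = 8.

For each of the 49 pairs (x, y) ∈ F_7², evaluate f(x, y) mod 7. Record the zeros.
  x = 0: [0↦6, 1↦3, 2↦3, 3↦6, 4↦5, 5↦0, 6↦5]  zeros at y ∈ {5}
  x = 1: [0↦2, 1↦0, 2↦1, 3↦5, 4↦5, 5↦1, 6↦0]  zeros at y ∈ {1, 6}
  x = 2: [0↦1, 1↦0, 2↦2, 3↦0, 4↦1, 5↦5, 6↦5]  zeros at y ∈ {1, 3}
  x = 3: [0↦3, 1↦3, 2↦6, 3↦5, 4↦0, 5↦5, 6↦6]  zeros at y ∈ {4}
  x = 4: [0↦1, 1↦2, 2↦6, 3↦6, 4↦2, 5↦1, 6↦3]  zeros at y ∈ ∅
  x = 5: [0↦2, 1↦4, 2↦2, 3↦3, 4↦0, 5↦0, 6↦3]  zeros at y ∈ {4, 5}
  x = 6: [0↦6, 1↦2, 2↦1, 3↦3, 4↦1, 5↦2, 6↦6]  zeros at y ∈ ∅
Collecting zeros: affine points = {(0, 5), (1, 1), (1, 6), (2, 1), (2, 3), (3, 4), (5, 4), (5, 5)}.
Total count |C(F_7)_aff| = 8.


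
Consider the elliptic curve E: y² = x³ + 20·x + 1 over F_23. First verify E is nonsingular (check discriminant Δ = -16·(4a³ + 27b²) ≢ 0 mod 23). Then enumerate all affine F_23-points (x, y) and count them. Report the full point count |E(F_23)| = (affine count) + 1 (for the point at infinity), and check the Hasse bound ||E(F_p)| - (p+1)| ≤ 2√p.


Affine points = {(0, 1), (0, 22), (2, 7), (2, 16), (7, 1), (7, 22), (8, 11), (8, 12), (9, 6), (9, 17), (14, 9), (14, 14), (16, 1), (16, 22), (18, 11), (18, 12), (19, 8), (19, 15), (20, 11), (20, 12), (22, 7), (22, 16)}; affine count = 22; |E(F_23)| = 23.

Discriminant check: Δ ∝ 4a³ + 27b² = 4·20³ + 27·1² = 4·8000 + 27·1 ≡ 11 (mod 23). Nonzero ⇒ E is nonsingular.
For each x ∈ F_23, compute rhs = x³ + 20·x + 1 mod 23, then count y ∈ F_23 with y² ≡ rhs.
  x = 0: rhs = 1, matching y values: 1, 22 (2 points).
  x = 1: rhs = 22, matching y values: none (0 points).
  x = 2: rhs = 3, matching y values: 7, 16 (2 points).
  x = 3: rhs = 19, matching y values: none (0 points).
  x = 4: rhs = 7, matching y values: none (0 points).
  x = 5: rhs = 19, matching y values: none (0 points).
  x = 6: rhs = 15, matching y values: none (0 points).
  x = 7: rhs = 1, matching y values: 1, 22 (2 points).
  x = 8: rhs = 6, matching y values: 11, 12 (2 points).
  x = 9: rhs = 13, matching y values: 6, 17 (2 points).
  x = 10: rhs = 5, matching y values: none (0 points).
  x = 11: rhs = 11, matching y values: none (0 points).
  x = 12: rhs = 14, matching y values: none (0 points).
  x = 13: rhs = 20, matching y values: none (0 points).
  x = 14: rhs = 12, matching y values: 9, 14 (2 points).
  x = 15: rhs = 19, matching y values: none (0 points).
  x = 16: rhs = 1, matching y values: 1, 22 (2 points).
  x = 17: rhs = 10, matching y values: none (0 points).
  x = 18: rhs = 6, matching y values: 11, 12 (2 points).
  x = 19: rhs = 18, matching y values: 8, 15 (2 points).
  x = 20: rhs = 6, matching y values: 11, 12 (2 points).
  x = 21: rhs = 22, matching y values: none (0 points).
  x = 22: rhs = 3, matching y values: 7, 16 (2 points).
Total affine count: 22.
Full point count |E(F_23)| = 22 + 1 = 23.
Hasse bound: |23 − (23+1)| = |-1| = 1 ≤ 2√23 ≈ 9.5917 ✓.


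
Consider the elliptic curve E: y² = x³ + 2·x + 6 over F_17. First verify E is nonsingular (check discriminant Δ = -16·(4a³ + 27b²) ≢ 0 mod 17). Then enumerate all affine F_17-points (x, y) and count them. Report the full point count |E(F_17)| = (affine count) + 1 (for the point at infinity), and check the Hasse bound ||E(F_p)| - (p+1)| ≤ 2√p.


Affine points = {(1, 3), (1, 14), (2, 1), (2, 16), (6, 8), (6, 9), (11, 4), (11, 13), (13, 6), (13, 11)}; affine count = 10; |E(F_17)| = 11.

Discriminant check: Δ ∝ 4a³ + 27b² = 4·2³ + 27·6² = 4·8 + 27·36 ≡ 1 (mod 17). Nonzero ⇒ E is nonsingular.
For each x ∈ F_17, compute rhs = x³ + 2·x + 6 mod 17, then count y ∈ F_17 with y² ≡ rhs.
  x = 0: rhs = 6, matching y values: none (0 points).
  x = 1: rhs = 9, matching y values: 3, 14 (2 points).
  x = 2: rhs = 1, matching y values: 1, 16 (2 points).
  x = 3: rhs = 5, matching y values: none (0 points).
  x = 4: rhs = 10, matching y values: none (0 points).
  x = 5: rhs = 5, matching y values: none (0 points).
  x = 6: rhs = 13, matching y values: 8, 9 (2 points).
  x = 7: rhs = 6, matching y values: none (0 points).
  x = 8: rhs = 7, matching y values: none (0 points).
  x = 9: rhs = 5, matching y values: none (0 points).
  x = 10: rhs = 6, matching y values: none (0 points).
  x = 11: rhs = 16, matching y values: 4, 13 (2 points).
  x = 12: rhs = 7, matching y values: none (0 points).
  x = 13: rhs = 2, matching y values: 6, 11 (2 points).
  x = 14: rhs = 7, matching y values: none (0 points).
  x = 15: rhs = 11, matching y values: none (0 points).
  x = 16: rhs = 3, matching y values: none (0 points).
Total affine count: 10.
Full point count |E(F_17)| = 10 + 1 = 11.
Hasse bound: |11 − (17+1)| = |-7| = 7 ≤ 2√17 ≈ 8.2462 ✓.


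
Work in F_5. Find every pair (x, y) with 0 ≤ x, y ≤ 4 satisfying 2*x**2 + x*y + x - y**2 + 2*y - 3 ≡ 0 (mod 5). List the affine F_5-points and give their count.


Affine F_5-points: {(1, 0), (1, 3), (2, 1), (2, 3)}; count = 4.

For each of the 25 pairs (x, y) ∈ F_5², evaluate f(x, y) mod 5. Record the zeros.
  x = 0: [0↦2, 1↦3, 2↦2, 3↦4, 4↦4]  zeros at y ∈ ∅
  x = 1: [0↦0, 1↦2, 2↦2, 3↦0, 4↦1]  zeros at y ∈ {0, 3}
  x = 2: [0↦2, 1↦0, 2↦1, 3↦0, 4↦2]  zeros at y ∈ {1, 3}
  x = 3: [0↦3, 1↦2, 2↦4, 3↦4, 4↦2]  zeros at y ∈ ∅
  x = 4: [0↦3, 1↦3, 2↦1, 3↦2, 4↦1]  zeros at y ∈ ∅
Collecting zeros: affine points = {(1, 0), (1, 3), (2, 1), (2, 3)}.
Total count |C(F_5)_aff| = 4.


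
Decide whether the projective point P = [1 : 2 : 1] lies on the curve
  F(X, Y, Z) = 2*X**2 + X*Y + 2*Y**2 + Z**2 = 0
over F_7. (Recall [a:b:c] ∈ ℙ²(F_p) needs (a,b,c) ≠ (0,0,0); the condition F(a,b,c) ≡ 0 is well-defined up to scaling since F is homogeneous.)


F(1,2,1) ≡ 6 (mod 7); P is NOT on the curve.

Evaluate F(1, 2, 1) term-by-term (mod 7).
  2*X**2 ↦ 2·1·1·1 = 2
  X*Y ↦ 1·1·2·1 = 2
  2*Y**2 ↦ 2·1·4·1 = 8
  Z**2 ↦ 1·1·1·1 = 1
Sum: F(1, 2, 1) = (2) + (2) + (8) + (1) = 13.
Reducing mod 7: 13 ≡ 6 (mod 7).
Since F(a, b, c) ≡ 6 ≠ 0 (mod 7), P does NOT lie on the curve.


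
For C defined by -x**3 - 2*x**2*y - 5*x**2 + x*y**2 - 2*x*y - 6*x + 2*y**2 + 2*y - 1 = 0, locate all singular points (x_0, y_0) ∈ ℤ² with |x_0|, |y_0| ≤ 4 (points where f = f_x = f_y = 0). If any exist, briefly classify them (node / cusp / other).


Singular points: {(-1, -1)}; classification: cusp.

Compute partial derivatives:
  f_x = -3*x**2 - 4*x*y - 10*x + y**2 - 2*y - 6.
  f_y = -2*x**2 + 2*x*y - 2*x + 4*y + 2.
Scan x_0 ∈ {−4, ..., 4}. For each x_0, f_y(x_0, y) is a polynomial in y; find its integer roots y ∈ {−4, ..., 4}, then test f_x and f at those candidates.
  x = -4: f_y(-4, y) = -4*y - 22; no integer root y with |y| ≤ 4.
  x = -3: f_y(-3, y) = -2*y - 10; no integer root y with |y| ≤ 4.
  x = -2: f_y(-2, y) = -2; no integer root y with |y| ≤ 4.
  x = -1: f_y(-1, y) = 2*y + 2; vanishes at y ∈ {-1}. (-1, -1): f_x = 0, f = 0 — SINGULAR.
  x = 0: f_y(0, y) = 4*y + 2; no integer root y with |y| ≤ 4.
  x = 1: f_y(1, y) = 6*y - 2; no integer root y with |y| ≤ 4.
  x = 2: f_y(2, y) = 8*y - 10; no integer root y with |y| ≤ 4.
  x = 3: f_y(3, y) = 10*y - 22; no integer root y with |y| ≤ 4.
  x = 4: f_y(4, y) = 12*y - 38; no integer root y with |y| ≤ 4.
Only singular point on the grid: (-1, -1).
Classify: substitute x = -1 + u, y = -1 + v and expand: f = -u**3 - 2*u**2*v + u*v**2 + v**2.
No constant or linear terms (consistent with a singular point). Quadratic part: v**2. Cubic part: -u**3 - 2*u**2*v + u*v**2.
The quadratic part v**2 is a perfect square, so there is a single (double) tangent line v = 0, i.e. y = -1. Restricting the cubic part to that line (v = 0) leaves -u**3 ≠ 0, so f is not divisible by v and the branch is v² ≈ u**3 to lowest order — this is a cusp.
Classification: cusp.


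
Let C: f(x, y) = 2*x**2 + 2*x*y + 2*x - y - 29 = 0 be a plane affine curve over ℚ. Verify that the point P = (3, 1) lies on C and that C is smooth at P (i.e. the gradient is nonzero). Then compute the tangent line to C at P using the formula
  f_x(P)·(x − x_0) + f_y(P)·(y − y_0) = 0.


Tangent line at P: 16*x + 5*y - 53 = 0.

Step 1: f(3, 1) = 0, so P lies on C.
Step 2: partial derivatives
  f_x(x, y) = 4*x + 2*y + 2, f_y(x, y) = 2*x - 1.
  f_x(P) = 16, f_y(P) = 5 (gradient nonzero, so P is smooth).
Step 3: tangent line at P: 16·(x − 3) + 5·(y − 1) = 0.
Expanding: 16*x + 5*y - 53 = 0.


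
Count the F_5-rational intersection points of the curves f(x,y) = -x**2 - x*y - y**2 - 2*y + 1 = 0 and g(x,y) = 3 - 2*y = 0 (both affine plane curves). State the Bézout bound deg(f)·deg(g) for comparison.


Common zeros: {(2, 4), (4, 4)}; count = 2; Bézout bound = 2.

deg(f) = 2, deg(g) = 1, so Bézout bound = 2.
Scan x ∈ F_5. For each x, list the y ∈ F_5 with f(x, y) ≡ 0 and those with g(x, y) ≡ 0 (mod 5); the common zeros in that column are the intersection.
  x = 0: f ≡ 0 at y ∈ ∅; g ≡ 0 at y ∈ {4}; common: ∅.
  x = 1: f ≡ 0 at y ∈ {0, 2}; g ≡ 0 at y ∈ {4}; common: ∅.
  x = 2: f ≡ 0 at y ∈ {2, 4}; g ≡ 0 at y ∈ {4}; common: {4}.
  x = 3: f ≡ 0 at y ∈ ∅; g ≡ 0 at y ∈ {4}; common: ∅.
  x = 4: f ≡ 0 at y ∈ {0, 4}; g ≡ 0 at y ∈ {4}; common: {4}.
Collecting: common zeros = {(2, 4), (4, 4)}, so the count is 2.
Comparison with the Bézout bound: 2 ≤ 2 = deg(f)·deg(g), as expected for curves with no common component (the bound is attained).


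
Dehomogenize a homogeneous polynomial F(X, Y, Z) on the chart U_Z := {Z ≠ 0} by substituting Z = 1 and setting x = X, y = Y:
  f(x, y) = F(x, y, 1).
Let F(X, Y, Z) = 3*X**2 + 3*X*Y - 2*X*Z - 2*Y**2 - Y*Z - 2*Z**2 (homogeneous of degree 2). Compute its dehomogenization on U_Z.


f(x, y) = 3*x**2 + 3*x*y - 2*x - 2*y**2 - y - 2

On U_Z we set Z = 1. Each monomial c·X^i·Y^j·Z^k in F becomes c·x^i·y^j·1^k = c·x^i·y^j.
Substituting Z = 1: F(X, Y, 1) = 3*x**2 + 3*x*y - 2*x - 2*y**2 - y - 2.
Note: deg(f) ≤ deg(F) = 2; strict inequality happens when F is divisible by Z (lost terms).


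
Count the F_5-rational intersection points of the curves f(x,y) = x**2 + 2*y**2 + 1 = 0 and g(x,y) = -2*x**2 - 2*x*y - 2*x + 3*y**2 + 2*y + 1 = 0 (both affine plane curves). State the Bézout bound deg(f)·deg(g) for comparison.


Common zeros: {(4, 3)}; count = 1; Bézout bound = 4.

deg(f) = 2, deg(g) = 2, so Bézout bound = 4.
Scan x ∈ F_5. For each x, list the y ∈ F_5 with f(x, y) ≡ 0 and those with g(x, y) ≡ 0 (mod 5); the common zeros in that column are the intersection.
  x = 0: f ≡ 0 at y ∈ ∅; g ≡ 0 at y ∈ ∅; common: ∅.
  x = 1: f ≡ 0 at y ∈ {2, 3}; g ≡ 0 at y ∈ {1, 4}; common: ∅.
  x = 2: f ≡ 0 at y ∈ {0}; g ≡ 0 at y ∈ {1, 3}; common: ∅.
  x = 3: f ≡ 0 at y ∈ {0}; g ≡ 0 at y ∈ ∅; common: ∅.
  x = 4: f ≡ 0 at y ∈ {2, 3}; g ≡ 0 at y ∈ {3, 4}; common: {3}.
Collecting: common zeros = {(4, 3)}, so the count is 1.
Comparison with the Bézout bound: 1 ≤ 4 = deg(f)·deg(g), as expected for curves with no common component (the affine F_5-count falls short of the bound because intersections may lie at infinity, over extension fields, or carry multiplicity).


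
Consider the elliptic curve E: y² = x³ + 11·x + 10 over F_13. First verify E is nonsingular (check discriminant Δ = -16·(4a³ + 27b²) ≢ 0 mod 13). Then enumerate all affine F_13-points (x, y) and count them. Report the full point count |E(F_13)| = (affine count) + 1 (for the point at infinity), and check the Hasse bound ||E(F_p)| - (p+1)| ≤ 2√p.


Affine points = {(0, 6), (0, 7), (1, 3), (1, 10), (2, 1), (2, 12), (4, 1), (4, 12), (7, 1), (7, 12), (8, 5), (8, 8)}; affine count = 12; |E(F_13)| = 13.

Discriminant check: Δ ∝ 4a³ + 27b² = 4·11³ + 27·10² = 4·1331 + 27·100 ≡ 3 (mod 13). Nonzero ⇒ E is nonsingular.
For each x ∈ F_13, compute rhs = x³ + 11·x + 10 mod 13, then count y ∈ F_13 with y² ≡ rhs.
  x = 0: rhs = 10, matching y values: 6, 7 (2 points).
  x = 1: rhs = 9, matching y values: 3, 10 (2 points).
  x = 2: rhs = 1, matching y values: 1, 12 (2 points).
  x = 3: rhs = 5, matching y values: none (0 points).
  x = 4: rhs = 1, matching y values: 1, 12 (2 points).
  x = 5: rhs = 8, matching y values: none (0 points).
  x = 6: rhs = 6, matching y values: none (0 points).
  x = 7: rhs = 1, matching y values: 1, 12 (2 points).
  x = 8: rhs = 12, matching y values: 5, 8 (2 points).
  x = 9: rhs = 6, matching y values: none (0 points).
  x = 10: rhs = 2, matching y values: none (0 points).
  x = 11: rhs = 6, matching y values: none (0 points).
  x = 12: rhs = 11, matching y values: none (0 points).
Total affine count: 12.
Full point count |E(F_13)| = 12 + 1 = 13.
Hasse bound: |13 − (13+1)| = |-1| = 1 ≤ 2√13 ≈ 7.2111 ✓.


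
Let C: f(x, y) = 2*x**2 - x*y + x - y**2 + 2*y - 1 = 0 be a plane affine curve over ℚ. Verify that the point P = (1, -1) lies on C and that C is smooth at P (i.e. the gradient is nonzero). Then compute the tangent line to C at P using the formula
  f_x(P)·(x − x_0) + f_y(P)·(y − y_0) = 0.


Tangent line at P: 6*x + 3*y - 3 = 0.

Step 1: f(1, -1) = 0, so P lies on C.
Step 2: partial derivatives
  f_x(x, y) = 4*x - y + 1, f_y(x, y) = -x - 2*y + 2.
  f_x(P) = 6, f_y(P) = 3 (gradient nonzero, so P is smooth).
Step 3: tangent line at P: 6·(x − 1) + 3·(y − -1) = 0.
Expanding: 6*x + 3*y - 3 = 0.


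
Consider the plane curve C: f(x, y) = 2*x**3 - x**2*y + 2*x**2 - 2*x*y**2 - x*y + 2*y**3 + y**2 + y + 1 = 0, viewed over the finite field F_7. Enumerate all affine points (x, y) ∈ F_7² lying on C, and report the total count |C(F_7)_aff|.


Affine F_7-points: {(2, 5), (3, 3), (3, 4), (3, 6), (4, 0), (5, 0), (6, 1)}; count = 7.

For each of the 49 pairs (x, y) ∈ F_7², evaluate f(x, y) mod 7. Record the zeros.
  x = 0: [0↦1, 1↦5, 2↦2, 3↦4, 4↦2, 5↦1, 6↦6]  zeros at y ∈ ∅
  x = 1: [0↦5, 1↦5, 2↦1, 3↦5, 4↦1, 5↦1, 6↦3]  zeros at y ∈ ∅
  x = 2: [0↦4, 1↦5, 2↦5, 3↦2, 4↦1, 5↦0, 6↦4]  zeros at y ∈ {5}
  x = 3: [0↦3, 1↦3, 2↦5, 3↦0, 4↦0, 5↦3, 6↦0]  zeros at y ∈ {3, 4, 6}
  x = 4: [0↦0, 1↦4, 2↦6, 3↦4, 4↦3, 5↦1, 6↦3]  zeros at y ∈ {0}
  x = 5: [0↦0, 1↦6, 2↦6, 3↦5, 4↦1, 5↦6, 6↦4]  zeros at y ∈ {0}
  x = 6: [0↦1, 1↦0, 2↦3, 3↦1, 4↦6, 5↦2, 6↦1]  zeros at y ∈ {1}
Collecting zeros: affine points = {(2, 5), (3, 3), (3, 4), (3, 6), (4, 0), (5, 0), (6, 1)}.
Total count |C(F_7)_aff| = 7.


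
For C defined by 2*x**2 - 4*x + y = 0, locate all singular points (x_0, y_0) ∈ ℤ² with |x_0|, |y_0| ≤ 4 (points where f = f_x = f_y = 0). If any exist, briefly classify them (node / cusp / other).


No singular points in the scanned grid; C is smooth there.

Compute partial derivatives:
  f_x = 4*x - 4.
  f_y = 1.
f_y = 1 is a nonzero constant, so f_y never vanishes: no point (x, y) can satisfy f = f_x = f_y = 0. In particular no (x, y) ∈ {−4, ..., 4}² is singular; the curve is smooth.


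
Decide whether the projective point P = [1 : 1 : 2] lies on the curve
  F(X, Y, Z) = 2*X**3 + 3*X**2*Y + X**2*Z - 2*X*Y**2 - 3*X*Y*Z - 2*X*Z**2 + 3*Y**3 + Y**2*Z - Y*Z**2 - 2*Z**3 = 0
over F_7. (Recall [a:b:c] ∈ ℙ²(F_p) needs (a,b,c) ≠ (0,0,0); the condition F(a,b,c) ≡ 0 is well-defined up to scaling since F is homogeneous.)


F(1,1,2) ≡ 4 (mod 7); P is NOT on the curve.

Evaluate F(1, 1, 2) term-by-term (mod 7).
  2*X**3 ↦ 2·1·1·1 = 2
  3*X**2*Y ↦ 3·1·1·1 = 3
  X**2*Z ↦ 1·1·1·2 = 2
  -2*X*Y**2 ↦ -2·1·1·1 = -2
  -3*X*Y*Z ↦ -3·1·1·2 = -6
  -2*X*Z**2 ↦ -2·1·1·4 = -8
  3*Y**3 ↦ 3·1·1·1 = 3
  Y**2*Z ↦ 1·1·1·2 = 2
  -Y*Z**2 ↦ -1·1·1·4 = -4
  -2*Z**3 ↦ -2·1·1·8 = -16
Sum: F(1, 1, 2) = (2) + (3) + (2) + (-2) + (-6) + (-8) + (3) + (2) + (-4) + (-16) = -24.
Reducing mod 7: -24 ≡ 4 (mod 7).
Since F(a, b, c) ≡ 4 ≠ 0 (mod 7), P does NOT lie on the curve.


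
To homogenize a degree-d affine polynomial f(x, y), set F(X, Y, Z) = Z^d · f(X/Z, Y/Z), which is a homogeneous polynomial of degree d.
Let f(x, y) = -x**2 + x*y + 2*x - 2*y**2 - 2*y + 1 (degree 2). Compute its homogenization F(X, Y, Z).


F(X, Y, Z) = -X**2 + X*Y + 2*X*Z - 2*Y**2 - 2*Y*Z + Z**2

deg(f) = 2.
Substitute x = X/Z, y = Y/Z into f, then multiply by Z^2.
  monomial -1·x^2·y^0 ↦ -1·X^2·Y^0·Z^0.
  monomial 1·x^1·y^1 ↦ 1·X^1·Y^1·Z^0.
  monomial 2·x^1·y^0 ↦ 2·X^1·Y^0·Z^1.
  monomial -2·x^0·y^2 ↦ -2·X^0·Y^2·Z^0.
  monomial -2·x^0·y^1 ↦ -2·X^0·Y^1·Z^1.
  monomial 1·x^0·y^0 ↦ 1·X^0·Y^0·Z^2.
Collecting: F(X, Y, Z) = -X**2 + X*Y + 2*X*Z - 2*Y**2 - 2*Y*Z + Z**2.


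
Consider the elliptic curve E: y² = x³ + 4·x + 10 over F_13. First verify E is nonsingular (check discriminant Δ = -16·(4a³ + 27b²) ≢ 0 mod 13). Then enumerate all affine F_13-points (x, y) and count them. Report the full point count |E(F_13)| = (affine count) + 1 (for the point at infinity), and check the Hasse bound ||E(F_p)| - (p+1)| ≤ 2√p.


Affine points = {(0, 6), (0, 7), (2, 0), (3, 6), (3, 7), (4, 5), (4, 8), (5, 5), (5, 8), (6, 4), (6, 9), (7, 2), (7, 11), (10, 6), (10, 7)}; affine count = 15; |E(F_13)| = 16.

Discriminant check: Δ ∝ 4a³ + 27b² = 4·4³ + 27·10² = 4·64 + 27·100 ≡ 5 (mod 13). Nonzero ⇒ E is nonsingular.
For each x ∈ F_13, compute rhs = x³ + 4·x + 10 mod 13, then count y ∈ F_13 with y² ≡ rhs.
  x = 0: rhs = 10, matching y values: 6, 7 (2 points).
  x = 1: rhs = 2, matching y values: none (0 points).
  x = 2: rhs = 0, matching y values: 0 (1 points).
  x = 3: rhs = 10, matching y values: 6, 7 (2 points).
  x = 4: rhs = 12, matching y values: 5, 8 (2 points).
  x = 5: rhs = 12, matching y values: 5, 8 (2 points).
  x = 6: rhs = 3, matching y values: 4, 9 (2 points).
  x = 7: rhs = 4, matching y values: 2, 11 (2 points).
  x = 8: rhs = 8, matching y values: none (0 points).
  x = 9: rhs = 8, matching y values: none (0 points).
  x = 10: rhs = 10, matching y values: 6, 7 (2 points).
  x = 11: rhs = 7, matching y values: none (0 points).
  x = 12: rhs = 5, matching y values: none (0 points).
Total affine count: 15.
Full point count |E(F_13)| = 15 + 1 = 16.
Hasse bound: |16 − (13+1)| = |2| = 2 ≤ 2√13 ≈ 7.2111 ✓.
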